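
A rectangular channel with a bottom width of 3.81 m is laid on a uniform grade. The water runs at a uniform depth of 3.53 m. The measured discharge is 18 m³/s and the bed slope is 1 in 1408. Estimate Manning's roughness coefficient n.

n = 0.0229

Flow area A = b·y = 3.81 × 3.53 = 13.45 m². Wetted perimeter P = b + 2y = 3.81 + 2×3.53 = 10.87 m.
Hydraulic radius R = A/P = 13.45/10.87 = 1.237 m.
Rearranging Manning's equation: n = (1/Q) A R^(2/3) S^(1/2) = (1/18) × 13.45 × 1.237^(2/3) × √0.0007102 = 0.0229.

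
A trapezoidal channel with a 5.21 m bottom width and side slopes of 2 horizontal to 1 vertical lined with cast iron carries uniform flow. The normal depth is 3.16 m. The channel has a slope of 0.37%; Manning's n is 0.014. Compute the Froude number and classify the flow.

With bottom width b = 5.21 m and side slope z = 2: A = (b + zy)y = (5.21 + 2×3.16)×3.16 = 36.43 m²; P = b + 2y√(1+z²) = 5.21 + 2×3.16×2.236 = 19.34 m.
Hydraulic radius R = A/P = 36.43/19.34 = 1.884 m.
V = (1/n) R^(2/3) √S = (1/0.014) × 1.884^(2/3) × √0.0037 = 6.627 m/s. Hydraulic depth D_h = A/T = 36.43/17.85 = 2.041 m.
Froude number Fr = V/√(g·D_h) = 6.627/√(9.81×2.041) = 1.48, which is greater than 1, so the flow is supercritical.

supercritical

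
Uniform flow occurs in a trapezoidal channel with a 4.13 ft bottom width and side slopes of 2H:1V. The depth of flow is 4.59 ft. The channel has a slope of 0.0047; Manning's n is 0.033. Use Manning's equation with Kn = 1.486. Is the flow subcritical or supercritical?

With bottom width b = 4.13 ft and side slope z = 2: A = (b + zy)y = (4.13 + 2×4.59)×4.59 = 61.09 ft²; P = b + 2y√(1+z²) = 4.13 + 2×4.59×2.236 = 24.66 ft.
Hydraulic radius R = A/P = 61.09/24.66 = 2.478 ft.
V = (1.486/n) R^(2/3) √S = (1.486/0.033) × 2.478^(2/3) × √0.0047 = 5.653 ft/s. Hydraulic depth D_h = A/T = 61.09/22.49 = 2.716 ft.
Froude number Fr = V/√(g·D_h) = 5.653/√(32.2×2.716) = 0.604, which is less than 1, so the flow is subcritical.

subcritical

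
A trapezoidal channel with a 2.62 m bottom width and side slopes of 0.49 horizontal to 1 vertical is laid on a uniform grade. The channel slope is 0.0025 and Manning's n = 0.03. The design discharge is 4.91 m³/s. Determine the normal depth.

y_n = 1.16 m

Manning's equation rearranged: A R^(2/3) = nQ / (1·√S) = 0.03 × 4.91 / (√0.0025) = 2.946.
Try y = 0.889 m: A R^(2/3) = 1.912 — too small.
Try y = 1.45 m: A R^(2/3) = 4.25 — too large.
Try y = 1.16 m: A R^(2/3) = 2.946 — matches.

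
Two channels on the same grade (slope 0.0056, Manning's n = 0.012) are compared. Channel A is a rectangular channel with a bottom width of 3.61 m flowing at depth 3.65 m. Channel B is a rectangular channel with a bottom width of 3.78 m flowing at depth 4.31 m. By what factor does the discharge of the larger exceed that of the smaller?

Channel A: Flow area A = b·y = 3.61 × 3.65 = 13.18 m². Wetted perimeter P = b + 2y = 3.61 + 2×3.65 = 10.91 m. Hydraulic radius R = A/P = 13.18/10.91 = 1.208 m. Q_A = (1/0.012)·13.18·1.208^(2/3)·√0.0056 = 93.19 m³/s.
Channel B: Flow area A = b·y = 3.78 × 4.31 = 16.29 m². Wetted perimeter P = b + 2y = 3.78 + 2×4.31 = 12.4 m. Hydraulic radius R = A/P = 16.29/12.4 = 1.314 m. Q_B = (1/0.012)·16.29·1.314^(2/3)·√0.0056 = 121.9 m³/s.
The larger discharge is 121.9 m³/s and the smaller is 93.19 m³/s; the ratio is 1.31.

1.31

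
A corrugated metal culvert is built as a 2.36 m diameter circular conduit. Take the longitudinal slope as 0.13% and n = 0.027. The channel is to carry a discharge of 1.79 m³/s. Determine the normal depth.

y_n = 1.09 m

Manning's equation rearranged: A R^(2/3) = nQ / (1·√S) = 0.027 × 1.79 / (√0.0013) = 1.34.
Trying y = 0.968 m: A R^(2/3) = 1.086 — too small.
Trying y = 1.34 m: A R^(2/3) = 1.897 — too large.
Trying y = 1.09 m: A R^(2/3) = 1.342 — close enough.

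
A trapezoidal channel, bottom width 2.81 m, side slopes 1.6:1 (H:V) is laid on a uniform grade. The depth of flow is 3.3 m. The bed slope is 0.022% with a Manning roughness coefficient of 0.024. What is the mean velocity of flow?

With bottom width b = 2.81 m and side slope z = 1.6: A = (b + zy)y = (2.81 + 1.6×3.3)×3.3 = 26.7 m²; P = b + 2y√(1+z²) = 2.81 + 2×3.3×1.887 = 15.26 m.
Hydraulic radius R = A/P = 26.7/15.26 = 1.749 m.
From Manning's equation, V = (1/n) R^(2/3) S^(1/2) = (1/0.024) × 1.749^(2/3) × 0.00022^(1/2) = 0.897 m/s.

V = 0.897 m/s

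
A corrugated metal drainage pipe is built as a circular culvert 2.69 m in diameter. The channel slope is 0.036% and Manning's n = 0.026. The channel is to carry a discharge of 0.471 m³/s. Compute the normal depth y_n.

Manning's equation rearranged: A R^(2/3) = nQ / (1·√S) = 0.026 × 0.471 / (√0.00036) = 0.6454.
At y = 0.773 m: A R^(2/3) = 0.7858 — over.
At y = 0.699 m: A R^(2/3) = 0.645 — matches.

y_n = 0.699 m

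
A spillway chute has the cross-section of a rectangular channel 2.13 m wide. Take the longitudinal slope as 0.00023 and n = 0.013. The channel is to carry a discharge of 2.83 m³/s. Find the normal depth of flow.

y_n = 1.55 m

Manning's equation rearranged: A R^(2/3) = nQ / (1·√S) = 0.013 × 2.83 / (√0.00023) = 2.426.
Try y = 1.69 m: A R^(2/3) = 2.71 — high.
Try y = 1.17 m: A R^(2/3) = 1.688 — low.
Try y = 1.55 m: A R^(2/3) = 2.43 — close enough.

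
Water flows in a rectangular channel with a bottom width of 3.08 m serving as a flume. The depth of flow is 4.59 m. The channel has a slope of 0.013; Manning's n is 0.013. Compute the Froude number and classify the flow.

supercritical

Flow area A = b·y = 3.08 × 4.59 = 14.14 m². Wetted perimeter P = b + 2y = 3.08 + 2×4.59 = 12.26 m.
Hydraulic radius R = A/P = 14.14/12.26 = 1.153 m.
V = (1/n) R^(2/3) √S = (1/0.013) × 1.153^(2/3) × √0.013 = 9.644 m/s. Hydraulic depth D_h = A/T = 14.14/3.08 = 4.59 m.
Froude number Fr = V/√(g·D_h) = 9.644/√(9.81×4.59) = 1.44, which is greater than 1, so the flow is supercritical.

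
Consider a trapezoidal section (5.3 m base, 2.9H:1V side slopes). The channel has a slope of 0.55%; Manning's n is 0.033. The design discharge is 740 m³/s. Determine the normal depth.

y_n = 6.26 m

Manning's equation rearranged: A R^(2/3) = nQ / (1·√S) = 0.033 × 740 / (√0.0055) = 329.3.
At y = 4.57 m: A R^(2/3) = 158 — short.
At y = 6.26 m: A R^(2/3) = 329.3 — ≈ 329.3.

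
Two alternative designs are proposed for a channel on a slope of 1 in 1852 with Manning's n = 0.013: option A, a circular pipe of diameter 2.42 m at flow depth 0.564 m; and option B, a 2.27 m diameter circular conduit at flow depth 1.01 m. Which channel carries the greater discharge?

Channel A: For a circular section of diameter D = 2.42 m at depth y = 0.564 m, the central angle is θ = 2 arccos(1 − 2y/D) = 2.015 rad. Then A = (D²/8)(θ − sin θ) = 0.8143 m² and P = Dθ/2 = 2.438 m. Hydraulic radius R = A/P = 0.8143/2.438 = 0.3339 m. Q_A = (1/0.013)·0.8143·0.3339^(2/3)·√0.00054 = 0.7006 m³/s.
Channel B: For a circular section of diameter D = 2.27 m at depth y = 1.01 m, the central angle is θ = 2 arccos(1 − 2y/D) = 2.921 rad. Then A = (D²/8)(θ − sin θ) = 1.74 m² and P = Dθ/2 = 3.315 m. Hydraulic radius R = A/P = 1.74/3.315 = 0.525 m. Q_B = (1/0.013)·1.74·0.525^(2/3)·√0.00054 = 2.024 m³/s.
Q_A = 0.7006 m³/s vs Q_B = 2.024 m³/s, so channel B carries more.

channel B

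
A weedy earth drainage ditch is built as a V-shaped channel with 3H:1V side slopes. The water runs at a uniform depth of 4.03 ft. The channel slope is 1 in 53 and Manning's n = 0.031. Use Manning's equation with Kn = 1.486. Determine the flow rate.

For a triangular section with side slope z = 3: A = zy² = 3×4.03² = 48.72 ft²; P = 2y√(1+z²) = 2×4.03×3.162 = 25.49 ft.
Hydraulic radius R = A/P = 48.72/25.49 = 1.912 ft.
Manning's equation: Q = (1.486/n) A R^(2/3) S^(1/2) = (1.486/0.031) × 48.72 × 1.912^(2/3) × 0.01887^(1/2) = 494 ft³/s.

Q = 494 ft³/s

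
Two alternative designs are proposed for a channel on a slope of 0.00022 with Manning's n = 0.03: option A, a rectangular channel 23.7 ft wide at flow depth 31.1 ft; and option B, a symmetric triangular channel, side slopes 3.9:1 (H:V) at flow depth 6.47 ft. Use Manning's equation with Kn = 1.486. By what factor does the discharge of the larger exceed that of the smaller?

Channel A: Flow area A = b·y = 23.7 × 31.1 = 737.1 ft². Wetted perimeter P = b + 2y = 23.7 + 2×31.1 = 85.9 ft. Hydraulic radius R = A/P = 737.1/85.9 = 8.581 ft. Q_A = (1.486/0.03)·737.1·8.581^(2/3)·√0.00022 = 2270 ft³/s.
Channel B: For a triangular section with side slope z = 3.9: A = zy² = 3.9×6.47² = 163.3 ft²; P = 2y√(1+z²) = 2×6.47×4.026 = 52.1 ft. Hydraulic radius R = A/P = 163.3/52.1 = 3.134 ft. Q_B = (1.486/0.03)·163.3·3.134^(2/3)·√0.00022 = 256.9 ft³/s.
The larger discharge is 2270 ft³/s and the smaller is 256.9 ft³/s; the ratio is 8.84.

8.84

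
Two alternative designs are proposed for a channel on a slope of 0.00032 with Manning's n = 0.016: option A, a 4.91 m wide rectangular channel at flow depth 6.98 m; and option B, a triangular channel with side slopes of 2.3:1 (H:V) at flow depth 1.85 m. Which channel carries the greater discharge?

channel A

Channel A: Flow area A = b·y = 4.91 × 6.98 = 34.27 m². Wetted perimeter P = b + 2y = 4.91 + 2×6.98 = 18.87 m. Hydraulic radius R = A/P = 34.27/18.87 = 1.816 m. Q_A = (1/0.016)·34.27·1.816^(2/3)·√0.00032 = 57.04 m³/s.
Channel B: For a triangular section with side slope z = 2.3: A = zy² = 2.3×1.85² = 7.872 m²; P = 2y√(1+z²) = 2×1.85×2.508 = 9.28 m. Hydraulic radius R = A/P = 7.872/9.28 = 0.8483 m. Q_B = (1/0.016)·7.872·0.8483^(2/3)·√0.00032 = 7.887 m³/s.
Q_A = 57.04 m³/s vs Q_B = 7.887 m³/s, so channel A carries more.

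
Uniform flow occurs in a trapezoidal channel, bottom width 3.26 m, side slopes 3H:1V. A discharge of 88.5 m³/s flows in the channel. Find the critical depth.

y_c = 2.34 m

At critical depth, Q² T / (g A³) = 1, i.e. A³/T = Q²/g = 88.5²/9.81 = 798.4.
Try y = 2.78 m: A³/T = 1682 — too large.
Try y = 2.07 m: A³/T = 480.4 — too small.
Try y = 2.34 m: A³/T = 804.6 — ≈ 798.4.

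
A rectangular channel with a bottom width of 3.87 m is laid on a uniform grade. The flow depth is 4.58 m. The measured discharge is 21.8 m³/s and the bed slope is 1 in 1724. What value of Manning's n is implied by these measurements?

n = 0.024

Flow area A = b·y = 3.87 × 4.58 = 17.72 m². Wetted perimeter P = b + 2y = 3.87 + 2×4.58 = 13.03 m.
Hydraulic radius R = A/P = 17.72/13.03 = 1.36 m.
Rearranging Manning's equation: n = (1/Q) A R^(2/3) S^(1/2) = (1/21.8) × 17.72 × 1.36^(2/3) × √0.00058 = 0.024.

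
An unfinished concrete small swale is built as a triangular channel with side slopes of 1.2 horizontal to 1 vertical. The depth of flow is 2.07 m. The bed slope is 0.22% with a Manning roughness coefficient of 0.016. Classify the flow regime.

For a triangular section with side slope z = 1.2: A = zy² = 1.2×2.07² = 5.142 m²; P = 2y√(1+z²) = 2×2.07×1.562 = 6.467 m.
Hydraulic radius R = A/P = 5.142/6.467 = 0.7951 m.
V = (1/n) R^(2/3) √S = (1/0.016) × 0.7951^(2/3) × √0.0022 = 2.516 m/s. Hydraulic depth D_h = A/T = 5.142/4.968 = 1.035 m.
Froude number Fr = V/√(g·D_h) = 2.516/√(9.81×1.035) = 0.79, which is less than 1, so the flow is subcritical.

subcritical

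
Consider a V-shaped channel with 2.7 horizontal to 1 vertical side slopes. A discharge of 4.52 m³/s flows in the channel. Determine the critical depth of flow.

y_c = 0.894 m

At critical depth, Q² T / (g A³) = 1, i.e. A³/T = Q²/g = 4.52²/9.81 = 2.083.
Try y = 1.06 m: A³/T = 4.878 — too large.
Try y = 0.618 m: A³/T = 0.3286 — too small.
Try y = 0.894 m: A³/T = 2.082 — ≈ 2.083.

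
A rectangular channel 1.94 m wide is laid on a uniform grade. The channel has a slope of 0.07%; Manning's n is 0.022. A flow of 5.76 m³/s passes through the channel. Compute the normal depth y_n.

Manning's equation rearranged: A R^(2/3) = nQ / (1·√S) = 0.022 × 5.76 / (√0.0007) = 4.79.
Trying y = 2.15 m: A R^(2/3) = 3.189 — short.
Trying y = 3.33 m: A R^(2/3) = 5.338 — over.
Trying y = 3.03 m: A R^(2/3) = 4.786 — matches.

y_n = 3.03 m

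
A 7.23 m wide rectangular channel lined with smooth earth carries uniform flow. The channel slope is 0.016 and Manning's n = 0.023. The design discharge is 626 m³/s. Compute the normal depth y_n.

Manning's equation rearranged: A R^(2/3) = nQ / (1·√S) = 0.023 × 626 / (√0.016) = 113.8.
At y = 5.94 m: A R^(2/3) = 73.68 — short.
At y = 9.83 m: A R^(2/3) = 135.9 — over.
At y = 8.47 m: A R^(2/3) = 113.8 — close enough.

y_n = 8.47 m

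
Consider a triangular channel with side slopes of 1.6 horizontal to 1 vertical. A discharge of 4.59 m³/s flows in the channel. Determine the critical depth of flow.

At critical depth, Q² T / (g A³) = 1, i.e. A³/T = Q²/g = 4.59²/9.81 = 2.148.
Trying y = 0.885 m: A³/T = 0.6949 — low.
Trying y = 1.21 m: A³/T = 3.32 — high.
Trying y = 1.11 m: A³/T = 2.157 — ≈ 2.148.

y_c = 1.11 m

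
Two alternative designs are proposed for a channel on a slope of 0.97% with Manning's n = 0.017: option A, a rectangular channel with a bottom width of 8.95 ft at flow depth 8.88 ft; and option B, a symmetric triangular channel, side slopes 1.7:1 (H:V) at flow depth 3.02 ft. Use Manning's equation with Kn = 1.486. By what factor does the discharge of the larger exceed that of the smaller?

Channel A: Flow area A = b·y = 8.95 × 8.88 = 79.48 ft². Wetted perimeter P = b + 2y = 8.95 + 2×8.88 = 26.71 ft. Hydraulic radius R = A/P = 79.48/26.71 = 2.976 ft. Q_A = (1.486/0.017)·79.48·2.976^(2/3)·√0.0097 = 1415 ft³/s.
Channel B: For a triangular section with side slope z = 1.7: A = zy² = 1.7×3.02² = 15.5 ft²; P = 2y√(1+z²) = 2×3.02×1.972 = 11.91 ft. Hydraulic radius R = A/P = 15.5/11.91 = 1.302 ft. Q_B = (1.486/0.017)·15.5·1.302^(2/3)·√0.0097 = 159.1 ft³/s.
The larger discharge is 1415 ft³/s and the smaller is 159.1 ft³/s; the ratio is 8.9.

8.9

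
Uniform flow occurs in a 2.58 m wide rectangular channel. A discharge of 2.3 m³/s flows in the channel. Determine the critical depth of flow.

y_c = 0.433 m

For a rectangular channel, critical depth y_c = (q²/g)^(1/3) where q = Q/b = 2.3/2.58 = 0.8915 m²/s.
So y_c = (0.8915²/9.81)^(1/3) = 0.433 m.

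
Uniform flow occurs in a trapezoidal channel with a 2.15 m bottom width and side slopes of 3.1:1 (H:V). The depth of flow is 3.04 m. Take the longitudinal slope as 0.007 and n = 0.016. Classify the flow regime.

With bottom width b = 2.15 m and side slope z = 3.1: A = (b + zy)y = (2.15 + 3.1×3.04)×3.04 = 35.18 m²; P = b + 2y√(1+z²) = 2.15 + 2×3.04×3.257 = 21.95 m.
Hydraulic radius R = A/P = 35.18/21.95 = 1.603 m.
V = (1/n) R^(2/3) √S = (1/0.016) × 1.603^(2/3) × √0.007 = 7.161 m/s. Hydraulic depth D_h = A/T = 35.18/21 = 1.676 m.
Froude number Fr = V/√(g·D_h) = 7.161/√(9.81×1.676) = 1.77, which is greater than 1, so the flow is supercritical.

supercritical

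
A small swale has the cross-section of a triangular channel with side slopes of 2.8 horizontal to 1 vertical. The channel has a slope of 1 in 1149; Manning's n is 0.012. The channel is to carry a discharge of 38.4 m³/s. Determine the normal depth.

y_n = 2.3 m

Manning's equation rearranged: A R^(2/3) = nQ / (1·√S) = 0.012 × 38.4 / (√0.0008703) = 15.62.
Trying y = 1.85 m: A R^(2/3) = 8.741 — too small.
Trying y = 2.94 m: A R^(2/3) = 30.06 — too large.
Trying y = 2.3 m: A R^(2/3) = 15.62 — matches.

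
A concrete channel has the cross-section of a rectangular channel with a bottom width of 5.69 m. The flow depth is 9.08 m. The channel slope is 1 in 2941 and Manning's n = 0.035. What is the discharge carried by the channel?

Flow area A = b·y = 5.69 × 9.08 = 51.67 m². Wetted perimeter P = b + 2y = 5.69 + 2×9.08 = 23.85 m.
Hydraulic radius R = A/P = 51.67/23.85 = 2.166 m.
Manning's equation: Q = (1/n) A R^(2/3) S^(1/2) = (1/0.035) × 51.67 × 2.166^(2/3) × 0.00034^(1/2) = 45.6 m³/s.

Q = 45.6 m³/s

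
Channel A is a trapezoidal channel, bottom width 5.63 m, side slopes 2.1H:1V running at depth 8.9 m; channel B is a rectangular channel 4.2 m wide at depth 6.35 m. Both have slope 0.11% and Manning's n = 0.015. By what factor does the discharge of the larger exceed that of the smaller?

16.6

Channel A: With bottom width b = 5.63 m and side slope z = 2.1: A = (b + zy)y = (5.63 + 2.1×8.9)×8.9 = 216.4 m²; P = b + 2y√(1+z²) = 5.63 + 2×8.9×2.326 = 47.03 m. Hydraulic radius R = A/P = 216.4/47.03 = 4.602 m. Q_A = (1/0.015)·216.4·4.602^(2/3)·√0.0011 = 1324 m³/s.
Channel B: Flow area A = b·y = 4.2 × 6.35 = 26.67 m². Wetted perimeter P = b + 2y = 4.2 + 2×6.35 = 16.9 m. Hydraulic radius R = A/P = 26.67/16.9 = 1.578 m. Q_B = (1/0.015)·26.67·1.578^(2/3)·√0.0011 = 79.93 m³/s.
The larger discharge is 1324 m³/s and the smaller is 79.93 m³/s; the ratio is 16.6.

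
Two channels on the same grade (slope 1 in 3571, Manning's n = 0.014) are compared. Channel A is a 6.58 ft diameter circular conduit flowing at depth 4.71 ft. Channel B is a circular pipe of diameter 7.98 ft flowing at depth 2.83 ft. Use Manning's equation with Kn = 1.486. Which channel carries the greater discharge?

channel A

Channel A: For a circular section of diameter D = 6.58 ft at depth y = 4.71 ft, the central angle is θ = 2 arccos(1 − 2y/D) = 4.034 rad. Then A = (D²/8)(θ − sin θ) = 26.05 ft² and P = Dθ/2 = 13.27 ft. Hydraulic radius R = A/P = 26.05/13.27 = 1.963 ft. Q_A = (1.486/0.014)·26.05·1.963^(2/3)·√0.00028 = 72.52 ft³/s.
Channel B: For a circular section of diameter D = 7.98 ft at depth y = 2.83 ft, the central angle is θ = 2 arccos(1 − 2y/D) = 2.552 rad. Then A = (D²/8)(θ − sin θ) = 15.88 ft² and P = Dθ/2 = 10.18 ft. Hydraulic radius R = A/P = 15.88/10.18 = 1.56 ft. Q_B = (1.486/0.014)·15.88·1.56^(2/3)·√0.00028 = 37.95 ft³/s.
Q_A = 72.52 ft³/s vs Q_B = 37.95 ft³/s, so channel A carries more.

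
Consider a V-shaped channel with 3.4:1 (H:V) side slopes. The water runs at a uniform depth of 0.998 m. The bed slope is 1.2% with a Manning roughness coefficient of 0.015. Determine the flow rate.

For a triangular section with side slope z = 3.4: A = zy² = 3.4×0.998² = 3.386 m²; P = 2y√(1+z²) = 2×0.998×3.544 = 7.074 m.
Hydraulic radius R = A/P = 3.386/7.074 = 0.4787 m.
Manning's equation: Q = (1/n) A R^(2/3) S^(1/2) = (1/0.015) × 3.386 × 0.4787^(2/3) × 0.012^(1/2) = 15.1 m³/s.

Q = 15.1 m³/s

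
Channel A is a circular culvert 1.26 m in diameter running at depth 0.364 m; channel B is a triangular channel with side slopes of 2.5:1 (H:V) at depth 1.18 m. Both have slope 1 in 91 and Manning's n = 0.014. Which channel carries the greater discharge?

channel B

Channel A: For a circular section of diameter D = 1.26 m at depth y = 0.364 m, the central angle is θ = 2 arccos(1 − 2y/D) = 2.27 rad. Then A = (D²/8)(θ − sin θ) = 0.2985 m² and P = Dθ/2 = 1.43 m. Hydraulic radius R = A/P = 0.2985/1.43 = 0.2088 m. Q_A = (1/0.014)·0.2985·0.2088^(2/3)·√0.01099 = 0.7867 m³/s.
Channel B: For a triangular section with side slope z = 2.5: A = zy² = 2.5×1.18² = 3.481 m²; P = 2y√(1+z²) = 2×1.18×2.693 = 6.354 m. Hydraulic radius R = A/P = 3.481/6.354 = 0.5478 m. Q_B = (1/0.014)·3.481·0.5478^(2/3)·√0.01099 = 17.45 m³/s.
Q_A = 0.7867 m³/s vs Q_B = 17.45 m³/s, so channel B carries more.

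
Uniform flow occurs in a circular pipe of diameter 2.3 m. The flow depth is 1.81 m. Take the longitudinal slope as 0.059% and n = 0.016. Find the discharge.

Q = 4.19 m³/s

For a circular section of diameter D = 2.3 m at depth y = 1.81 m, the central angle is θ = 2 arccos(1 − 2y/D) = 4.364 rad. Then A = (D²/8)(θ − sin θ) = 3.507 m² and P = Dθ/2 = 5.019 m.
Hydraulic radius R = A/P = 3.507/5.019 = 0.6988 m.
Manning's equation: Q = (1/n) A R^(2/3) S^(1/2) = (1/0.016) × 3.507 × 0.6988^(2/3) × 0.00059^(1/2) = 4.19 m³/s.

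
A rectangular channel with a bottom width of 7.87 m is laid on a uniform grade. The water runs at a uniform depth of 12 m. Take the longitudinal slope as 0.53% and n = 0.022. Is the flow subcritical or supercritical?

Flow area A = b·y = 7.87 × 12 = 94.44 m². Wetted perimeter P = b + 2y = 7.87 + 2×12 = 31.87 m.
Hydraulic radius R = A/P = 94.44/31.87 = 2.963 m.
V = (1/n) R^(2/3) √S = (1/0.022) × 2.963^(2/3) × √0.0053 = 6.827 m/s. Hydraulic depth D_h = A/T = 94.44/7.87 = 12 m.
Froude number Fr = V/√(g·D_h) = 6.827/√(9.81×12) = 0.629, which is less than 1, so the flow is subcritical.

subcritical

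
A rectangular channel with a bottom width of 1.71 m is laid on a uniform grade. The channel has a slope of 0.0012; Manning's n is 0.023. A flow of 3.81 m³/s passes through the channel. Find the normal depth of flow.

Manning's equation rearranged: A R^(2/3) = nQ / (1·√S) = 0.023 × 3.81 / (√0.0012) = 2.53.
Try y = 2.26 m: A R^(2/3) = 2.811 — over.
Try y = 1.52 m: A R^(2/3) = 1.739 — short.
Try y = 2.07 m: A R^(2/3) = 2.532 — ≈ 2.53.

y_n = 2.07 m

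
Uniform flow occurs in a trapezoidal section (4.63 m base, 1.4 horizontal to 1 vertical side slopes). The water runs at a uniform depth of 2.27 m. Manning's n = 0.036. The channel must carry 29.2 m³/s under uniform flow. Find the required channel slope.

With bottom width b = 4.63 m and side slope z = 1.4: A = (b + zy)y = (4.63 + 1.4×2.27)×2.27 = 17.72 m²; P = b + 2y√(1+z²) = 4.63 + 2×2.27×1.72 = 12.44 m.
Hydraulic radius R = A/P = 17.72/12.44 = 1.425 m.
From Manning's equation, S = [nQ / (1 A R^(2/3))]² = [0.036 × 29.2 / (1 × 17.72 × 1.425^(2/3))]² = 0.00219.

S = 0.00219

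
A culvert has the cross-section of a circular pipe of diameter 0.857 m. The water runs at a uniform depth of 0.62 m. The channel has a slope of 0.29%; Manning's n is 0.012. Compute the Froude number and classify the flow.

For a circular section of diameter D = 0.857 m at depth y = 0.62 m, the central angle is θ = 2 arccos(1 − 2y/D) = 4.068 rad. Then A = (D²/8)(θ − sin θ) = 0.4469 m² and P = Dθ/2 = 1.743 m.
Hydraulic radius R = A/P = 0.4469/1.743 = 0.2564 m.
V = (1/n) R^(2/3) √S = (1/0.012) × 0.2564^(2/3) × √0.0029 = 1.811 m/s. Hydraulic depth D_h = A/T = 0.4469/0.7667 = 0.5829 m.
Froude number Fr = V/√(g·D_h) = 1.811/√(9.81×0.5829) = 0.757, which is less than 1, so the flow is subcritical.

subcritical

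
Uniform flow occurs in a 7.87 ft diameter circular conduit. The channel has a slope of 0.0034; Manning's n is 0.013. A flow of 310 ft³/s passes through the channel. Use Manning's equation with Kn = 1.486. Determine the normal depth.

y_n = 4.43 ft

Manning's equation rearranged: A R^(2/3) = nQ / (1.486·√S) = 0.013 × 310 / (1.486 × √0.0034) = 46.51.
Try y = 3.95 ft: A R^(2/3) = 38.44 — low.
Try y = 4.89 ft: A R^(2/3) = 54.1 — high.
Try y = 4.43 ft: A R^(2/3) = 46.44 — ≈ 46.51.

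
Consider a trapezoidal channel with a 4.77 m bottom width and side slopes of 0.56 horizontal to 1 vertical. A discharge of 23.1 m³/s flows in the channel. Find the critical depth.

y_c = 1.27 m

At critical depth, Q² T / (g A³) = 1, i.e. A³/T = Q²/g = 23.1²/9.81 = 54.39.
At y = 1.52 m: A³/T = 96.37 — high.
At y = 1.13 m: A³/T = 37.7 — low.
At y = 1.27 m: A³/T = 54.47 — ≈ 54.39.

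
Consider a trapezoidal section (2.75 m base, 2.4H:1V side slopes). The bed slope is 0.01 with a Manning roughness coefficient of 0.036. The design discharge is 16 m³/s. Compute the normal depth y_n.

Manning's equation rearranged: A R^(2/3) = nQ / (1·√S) = 0.036 × 16 / (√0.01) = 5.76.
At y = 1.47 m: A R^(2/3) = 8.525 — over.
At y = 0.917 m: A R^(2/3) = 3.243 — short.
At y = 1.22 m: A R^(2/3) = 5.778 — ≈ 5.76.

y_n = 1.22 m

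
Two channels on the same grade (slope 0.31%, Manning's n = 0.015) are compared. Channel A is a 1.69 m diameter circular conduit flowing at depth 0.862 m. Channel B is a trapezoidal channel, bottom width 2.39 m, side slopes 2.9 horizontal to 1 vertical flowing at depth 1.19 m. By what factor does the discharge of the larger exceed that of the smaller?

Channel A: For a circular section of diameter D = 1.69 m at depth y = 0.862 m, the central angle is θ = 2 arccos(1 − 2y/D) = 3.182 rad. Then A = (D²/8)(θ − sin θ) = 1.15 m² and P = Dθ/2 = 2.689 m. Hydraulic radius R = A/P = 1.15/2.689 = 0.4278 m. Q_A = (1/0.015)·1.15·0.4278^(2/3)·√0.0031 = 2.424 m³/s.
Channel B: With bottom width b = 2.39 m and side slope z = 2.9: A = (b + zy)y = (2.39 + 2.9×1.19)×1.19 = 6.951 m²; P = b + 2y√(1+z²) = 2.39 + 2×1.19×3.068 = 9.691 m. Hydraulic radius R = A/P = 6.951/9.691 = 0.7173 m. Q_B = (1/0.015)·6.951·0.7173^(2/3)·√0.0031 = 20.67 m³/s.
The larger discharge is 20.67 m³/s and the smaller is 2.424 m³/s; the ratio is 8.53.

8.53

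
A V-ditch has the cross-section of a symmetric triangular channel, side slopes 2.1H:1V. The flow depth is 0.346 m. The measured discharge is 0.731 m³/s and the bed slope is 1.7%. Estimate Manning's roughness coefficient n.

For a triangular section with side slope z = 2.1: A = zy² = 2.1×0.346² = 0.2514 m²; P = 2y√(1+z²) = 2×0.346×2.326 = 1.61 m.
Hydraulic radius R = A/P = 0.2514/1.61 = 0.1562 m.
Rearranging Manning's equation: n = (1/Q) A R^(2/3) S^(1/2) = (1/0.731) × 0.2514 × 0.1562^(2/3) × √0.017 = 0.013.

n = 0.013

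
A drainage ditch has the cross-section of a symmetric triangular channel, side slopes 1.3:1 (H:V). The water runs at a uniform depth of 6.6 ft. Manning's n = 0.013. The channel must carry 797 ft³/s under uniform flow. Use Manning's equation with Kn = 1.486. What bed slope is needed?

S = 0.00421

For a triangular section with side slope z = 1.3: A = zy² = 1.3×6.6² = 56.63 ft²; P = 2y√(1+z²) = 2×6.6×1.64 = 21.65 ft.
Hydraulic radius R = A/P = 56.63/21.65 = 2.616 ft.
From Manning's equation, S = [nQ / (1.486 A R^(2/3))]² = [0.013 × 797 / (1.486 × 56.63 × 2.616^(2/3))]² = 0.00421.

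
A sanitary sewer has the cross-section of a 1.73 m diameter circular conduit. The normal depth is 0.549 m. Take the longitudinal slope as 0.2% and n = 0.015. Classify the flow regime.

subcritical

For a circular section of diameter D = 1.73 m at depth y = 0.549 m, the central angle is θ = 2 arccos(1 − 2y/D) = 2.394 rad. Then A = (D²/8)(θ − sin θ) = 0.641 m² and P = Dθ/2 = 2.071 m.
Hydraulic radius R = A/P = 0.641/2.071 = 0.3096 m.
V = (1/n) R^(2/3) √S = (1/0.015) × 0.3096^(2/3) × √0.002 = 1.364 m/s. Hydraulic depth D_h = A/T = 0.641/1.61 = 0.3981 m.
Froude number Fr = V/√(g·D_h) = 1.364/√(9.81×0.3981) = 0.69, which is less than 1, so the flow is subcritical.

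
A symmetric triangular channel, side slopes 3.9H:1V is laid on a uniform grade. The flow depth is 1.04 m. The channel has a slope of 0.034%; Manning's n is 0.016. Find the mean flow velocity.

V = 0.73 m/s

For a triangular section with side slope z = 3.9: A = zy² = 3.9×1.04² = 4.218 m²; P = 2y√(1+z²) = 2×1.04×4.026 = 8.374 m.
Hydraulic radius R = A/P = 4.218/8.374 = 0.5037 m.
From Manning's equation, V = (1/n) R^(2/3) S^(1/2) = (1/0.016) × 0.5037^(2/3) × 0.00034^(1/2) = 0.73 m/s.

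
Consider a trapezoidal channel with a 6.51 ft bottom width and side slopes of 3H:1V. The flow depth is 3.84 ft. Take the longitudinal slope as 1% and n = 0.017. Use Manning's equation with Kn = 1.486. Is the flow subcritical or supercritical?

With bottom width b = 6.51 ft and side slope z = 3: A = (b + zy)y = (6.51 + 3×3.84)×3.84 = 69.24 ft²; P = b + 2y√(1+z²) = 6.51 + 2×3.84×3.162 = 30.8 ft.
Hydraulic radius R = A/P = 69.24/30.8 = 2.248 ft.
V = (1.486/n) R^(2/3) √S = (1.486/0.017) × 2.248^(2/3) × √0.01 = 15 ft/s. Hydraulic depth D_h = A/T = 69.24/29.55 = 2.343 ft.
Froude number Fr = V/√(g·D_h) = 15/√(32.2×2.343) = 1.73, which is greater than 1, so the flow is supercritical.

supercritical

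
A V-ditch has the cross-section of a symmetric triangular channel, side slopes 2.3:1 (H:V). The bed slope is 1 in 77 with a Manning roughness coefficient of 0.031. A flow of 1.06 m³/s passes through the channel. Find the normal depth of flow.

y_n = 0.558 m

Manning's equation rearranged: A R^(2/3) = nQ / (1·√S) = 0.031 × 1.06 / (√0.01299) = 0.2883.
At y = 0.501 m: A R^(2/3) = 0.2165 — low.
At y = 0.558 m: A R^(2/3) = 0.2886 — ≈ 0.2883.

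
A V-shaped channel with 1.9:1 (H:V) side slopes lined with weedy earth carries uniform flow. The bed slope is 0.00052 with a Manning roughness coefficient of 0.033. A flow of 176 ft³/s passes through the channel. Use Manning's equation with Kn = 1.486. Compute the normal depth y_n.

y_n = 6.63 ft

Manning's equation rearranged: A R^(2/3) = nQ / (1.486·√S) = 0.033 × 176 / (1.486 × √0.00052) = 171.4.
At y = 5.76 ft: A R^(2/3) = 117.6 — short.
At y = 7.4 ft: A R^(2/3) = 229.4 — over.
At y = 6.63 ft: A R^(2/3) = 171.1 — close enough.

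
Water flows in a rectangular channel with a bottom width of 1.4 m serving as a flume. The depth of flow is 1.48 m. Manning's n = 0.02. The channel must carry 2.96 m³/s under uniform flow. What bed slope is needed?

Flow area A = b·y = 1.4 × 1.48 = 2.072 m². Wetted perimeter P = b + 2y = 1.4 + 2×1.48 = 4.36 m.
Hydraulic radius R = A/P = 2.072/4.36 = 0.4752 m.
From Manning's equation, S = [nQ / (1 A R^(2/3))]² = [0.02 × 2.96 / (1 × 2.072 × 0.4752^(2/3))]² = 0.0022.

S = 0.0022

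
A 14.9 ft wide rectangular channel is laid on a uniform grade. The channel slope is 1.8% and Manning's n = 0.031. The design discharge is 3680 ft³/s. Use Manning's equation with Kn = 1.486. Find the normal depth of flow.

y_n = 13.5 ft

Manning's equation rearranged: A R^(2/3) = nQ / (1.486·√S) = 0.031 × 3680 / (1.486 × √0.018) = 572.2.
Try y = 11 ft: A R^(2/3) = 442.9 — too small.
Try y = 16.4 ft: A R^(2/3) = 726.2 — too large.
Try y = 13.5 ft: A R^(2/3) = 572.4 — ≈ 572.2.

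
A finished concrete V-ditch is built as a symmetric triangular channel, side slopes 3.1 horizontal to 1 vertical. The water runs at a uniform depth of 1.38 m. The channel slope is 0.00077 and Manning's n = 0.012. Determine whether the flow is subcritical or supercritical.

For a triangular section with side slope z = 3.1: A = zy² = 3.1×1.38² = 5.904 m²; P = 2y√(1+z²) = 2×1.38×3.257 = 8.99 m.
Hydraulic radius R = A/P = 5.904/8.99 = 0.6567 m.
V = (1/n) R^(2/3) √S = (1/0.012) × 0.6567^(2/3) × √0.00077 = 1.747 m/s. Hydraulic depth D_h = A/T = 5.904/8.556 = 0.69 m.
Froude number Fr = V/√(g·D_h) = 1.747/√(9.81×0.69) = 0.671, which is less than 1, so the flow is subcritical.

subcritical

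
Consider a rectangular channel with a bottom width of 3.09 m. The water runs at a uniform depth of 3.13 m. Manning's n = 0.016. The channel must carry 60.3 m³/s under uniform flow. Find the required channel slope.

Flow area A = b·y = 3.09 × 3.13 = 9.672 m². Wetted perimeter P = b + 2y = 3.09 + 2×3.13 = 9.35 m.
Hydraulic radius R = A/P = 9.672/9.35 = 1.034 m.
From Manning's equation, S = [nQ / (1 A R^(2/3))]² = [0.016 × 60.3 / (1 × 9.672 × 1.034^(2/3))]² = 0.00951.

S = 0.00951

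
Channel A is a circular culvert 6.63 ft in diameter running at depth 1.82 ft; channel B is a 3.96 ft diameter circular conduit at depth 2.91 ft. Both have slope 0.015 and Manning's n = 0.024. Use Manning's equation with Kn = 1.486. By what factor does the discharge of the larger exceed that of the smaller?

1.37

Channel A: For a circular section of diameter D = 6.63 ft at depth y = 1.82 ft, the central angle is θ = 2 arccos(1 − 2y/D) = 2.206 rad. Then A = (D²/8)(θ − sin θ) = 7.697 ft² and P = Dθ/2 = 7.312 ft. Hydraulic radius R = A/P = 7.697/7.312 = 1.053 ft. Q_A = (1.486/0.024)·7.697·1.053^(2/3)·√0.015 = 60.4 ft³/s.
Channel B: For a circular section of diameter D = 3.96 ft at depth y = 2.91 ft, the central angle is θ = 2 arccos(1 − 2y/D) = 4.119 rad. Then A = (D²/8)(θ − sin θ) = 9.701 ft² and P = Dθ/2 = 8.157 ft. Hydraulic radius R = A/P = 9.701/8.157 = 1.189 ft. Q_B = (1.486/0.024)·9.701·1.189^(2/3)·√0.015 = 82.58 ft³/s.
The larger discharge is 82.58 ft³/s and the smaller is 60.4 ft³/s; the ratio is 1.37.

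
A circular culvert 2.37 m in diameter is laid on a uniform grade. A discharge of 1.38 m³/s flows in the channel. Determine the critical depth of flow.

At critical depth, Q² T / (g A³) = 1, i.e. A³/T = Q²/g = 1.38²/9.81 = 0.1941.
At y = 0.64 m: A³/T = 0.422 — too large.
At y = 0.524 m: A³/T = 0.1935 — ≈ 0.1941.

y_c = 0.524 m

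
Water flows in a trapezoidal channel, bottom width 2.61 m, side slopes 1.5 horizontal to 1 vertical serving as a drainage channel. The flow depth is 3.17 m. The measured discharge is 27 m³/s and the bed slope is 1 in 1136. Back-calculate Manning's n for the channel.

With bottom width b = 2.61 m and side slope z = 1.5: A = (b + zy)y = (2.61 + 1.5×3.17)×3.17 = 23.35 m²; P = b + 2y√(1+z²) = 2.61 + 2×3.17×1.803 = 14.04 m.
Hydraulic radius R = A/P = 23.35/14.04 = 1.663 m.
Rearranging Manning's equation: n = (1/Q) A R^(2/3) S^(1/2) = (1/27) × 23.35 × 1.663^(2/3) × √0.0008803 = 0.036.

n = 0.036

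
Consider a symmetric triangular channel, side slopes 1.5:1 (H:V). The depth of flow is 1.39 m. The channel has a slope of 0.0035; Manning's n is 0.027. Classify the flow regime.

For a triangular section with side slope z = 1.5: A = zy² = 1.5×1.39² = 2.898 m²; P = 2y√(1+z²) = 2×1.39×1.803 = 5.012 m.
Hydraulic radius R = A/P = 2.898/5.012 = 0.5783 m.
V = (1/n) R^(2/3) √S = (1/0.027) × 0.5783^(2/3) × √0.0035 = 1.521 m/s. Hydraulic depth D_h = A/T = 2.898/4.17 = 0.695 m.
Froude number Fr = V/√(g·D_h) = 1.521/√(9.81×0.695) = 0.582, which is less than 1, so the flow is subcritical.

subcritical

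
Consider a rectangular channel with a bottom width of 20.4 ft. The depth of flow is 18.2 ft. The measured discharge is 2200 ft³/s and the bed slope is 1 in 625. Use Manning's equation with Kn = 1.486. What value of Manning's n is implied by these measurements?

Flow area A = b·y = 20.4 × 18.2 = 371.3 ft². Wetted perimeter P = b + 2y = 20.4 + 2×18.2 = 56.8 ft.
Hydraulic radius R = A/P = 371.3/56.8 = 6.537 ft.
Rearranging Manning's equation: n = (1.486/Q) A R^(2/3) S^(1/2) = (1.486/2200) × 371.3 × 6.537^(2/3) × √0.0016 = 0.0351.

n = 0.0351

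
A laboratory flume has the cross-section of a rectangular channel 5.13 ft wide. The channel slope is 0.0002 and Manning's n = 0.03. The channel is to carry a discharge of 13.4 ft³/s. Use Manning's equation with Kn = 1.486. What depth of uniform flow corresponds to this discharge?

y_n = 3 ft

Manning's equation rearranged: A R^(2/3) = nQ / (1.486·√S) = 0.03 × 13.4 / (1.486 × √0.0002) = 19.13.
Trying y = 2.35 ft: A R^(2/3) = 13.81 — too small.
Trying y = 3 ft: A R^(2/3) = 19.1 — matches.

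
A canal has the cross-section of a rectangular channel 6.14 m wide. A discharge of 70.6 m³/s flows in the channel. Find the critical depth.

y_c = 2.38 m

For a rectangular channel, critical depth y_c = (q²/g)^(1/3) where q = Q/b = 70.6/6.14 = 11.5 m²/s.
So y_c = (11.5²/9.81)^(1/3) = 2.38 m.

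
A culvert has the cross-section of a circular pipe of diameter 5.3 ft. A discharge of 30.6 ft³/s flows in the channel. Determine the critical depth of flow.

y_c = 1.51 ft

At critical depth, Q² T / (g A³) = 1, i.e. A³/T = Q²/g = 30.6²/32.2 = 29.08.
Trying y = 1.86 ft: A³/T = 65.13 — high.
Trying y = 1.51 ft: A³/T = 29.06 — close enough.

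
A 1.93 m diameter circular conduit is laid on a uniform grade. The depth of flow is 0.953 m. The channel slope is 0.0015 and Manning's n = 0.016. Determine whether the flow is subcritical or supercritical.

For a circular section of diameter D = 1.93 m at depth y = 0.953 m, the central angle is θ = 2 arccos(1 − 2y/D) = 3.117 rad. Then A = (D²/8)(θ − sin θ) = 1.44 m² and P = Dθ/2 = 3.008 m.
Hydraulic radius R = A/P = 1.44/3.008 = 0.4787 m.
V = (1/n) R^(2/3) √S = (1/0.016) × 0.4787^(2/3) × √0.0015 = 1.481 m/s. Hydraulic depth D_h = A/T = 1.44/1.93 = 0.746 m.
Froude number Fr = V/√(g·D_h) = 1.481/√(9.81×0.746) = 0.548, which is less than 1, so the flow is subcritical.

subcritical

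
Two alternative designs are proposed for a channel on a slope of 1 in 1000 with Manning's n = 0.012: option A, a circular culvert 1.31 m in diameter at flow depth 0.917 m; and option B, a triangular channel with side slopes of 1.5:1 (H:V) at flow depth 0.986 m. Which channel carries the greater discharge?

channel B

Channel A: For a circular section of diameter D = 1.31 m at depth y = 0.917 m, the central angle is θ = 2 arccos(1 − 2y/D) = 3.965 rad. Then A = (D²/8)(θ − sin θ) = 1.008 m² and P = Dθ/2 = 2.597 m. Hydraulic radius R = A/P = 1.008/2.597 = 0.3881 m. Q_A = (1/0.012)·1.008·0.3881^(2/3)·√0.001 = 1.413 m³/s.
Channel B: For a triangular section with side slope z = 1.5: A = zy² = 1.5×0.986² = 1.458 m²; P = 2y√(1+z²) = 2×0.986×1.803 = 3.555 m. Hydraulic radius R = A/P = 1.458/3.555 = 0.4102 m. Q_B = (1/0.012)·1.458·0.4102^(2/3)·√0.001 = 2.122 m³/s.
Q_A = 1.413 m³/s vs Q_B = 2.122 m³/s, so channel B carries more.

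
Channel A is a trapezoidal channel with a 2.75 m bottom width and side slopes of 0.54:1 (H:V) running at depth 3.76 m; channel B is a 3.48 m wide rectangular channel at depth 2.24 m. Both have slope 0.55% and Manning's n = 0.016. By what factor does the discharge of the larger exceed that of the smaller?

Channel A: With bottom width b = 2.75 m and side slope z = 0.54: A = (b + zy)y = (2.75 + 0.54×3.76)×3.76 = 17.97 m²; P = b + 2y√(1+z²) = 2.75 + 2×3.76×1.136 = 11.3 m. Hydraulic radius R = A/P = 17.97/11.3 = 1.591 m. Q_A = (1/0.016)·17.97·1.591^(2/3)·√0.0055 = 113.6 m³/s.
Channel B: Flow area A = b·y = 3.48 × 2.24 = 7.795 m². Wetted perimeter P = b + 2y = 3.48 + 2×2.24 = 7.96 m. Hydraulic radius R = A/P = 7.795/7.96 = 0.9793 m. Q_B = (1/0.016)·7.795·0.9793^(2/3)·√0.0055 = 35.63 m³/s.
The larger discharge is 113.6 m³/s and the smaller is 35.63 m³/s; the ratio is 3.19.

3.19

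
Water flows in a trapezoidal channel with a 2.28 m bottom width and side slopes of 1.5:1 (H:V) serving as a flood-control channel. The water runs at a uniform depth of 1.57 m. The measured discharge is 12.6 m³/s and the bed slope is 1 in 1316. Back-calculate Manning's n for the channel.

With bottom width b = 2.28 m and side slope z = 1.5: A = (b + zy)y = (2.28 + 1.5×1.57)×1.57 = 7.277 m²; P = b + 2y√(1+z²) = 2.28 + 2×1.57×1.803 = 7.941 m.
Hydraulic radius R = A/P = 7.277/7.941 = 0.9164 m.
Rearranging Manning's equation: n = (1/Q) A R^(2/3) S^(1/2) = (1/12.6) × 7.277 × 0.9164^(2/3) × √0.0007599 = 0.015.

n = 0.015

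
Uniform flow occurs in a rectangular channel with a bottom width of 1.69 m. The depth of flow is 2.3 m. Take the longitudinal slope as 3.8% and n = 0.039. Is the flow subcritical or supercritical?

Flow area A = b·y = 1.69 × 2.3 = 3.887 m². Wetted perimeter P = b + 2y = 1.69 + 2×2.3 = 6.29 m.
Hydraulic radius R = A/P = 3.887/6.29 = 0.618 m.
V = (1/n) R^(2/3) √S = (1/0.039) × 0.618^(2/3) × √0.038 = 3.626 m/s. Hydraulic depth D_h = A/T = 3.887/1.69 = 2.3 m.
Froude number Fr = V/√(g·D_h) = 3.626/√(9.81×2.3) = 0.763, which is less than 1, so the flow is subcritical.

subcritical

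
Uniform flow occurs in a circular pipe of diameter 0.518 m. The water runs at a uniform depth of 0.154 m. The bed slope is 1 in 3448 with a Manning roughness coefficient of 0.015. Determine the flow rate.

Q = 0.0118 m³/s

For a circular section of diameter D = 0.518 m at depth y = 0.154 m, the central angle is θ = 2 arccos(1 − 2y/D) = 2.307 rad. Then A = (D²/8)(θ − sin θ) = 0.05251 m² and P = Dθ/2 = 0.5974 m.
Hydraulic radius R = A/P = 0.05251/0.5974 = 0.08789 m.
Manning's equation: Q = (1/n) A R^(2/3) S^(1/2) = (1/0.015) × 0.05251 × 0.08789^(2/3) × 0.00029^(1/2) = 0.0118 m³/s.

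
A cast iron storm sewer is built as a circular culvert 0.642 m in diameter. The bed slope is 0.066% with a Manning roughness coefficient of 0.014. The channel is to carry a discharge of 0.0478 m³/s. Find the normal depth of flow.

Manning's equation rearranged: A R^(2/3) = nQ / (1·√S) = 0.014 × 0.0478 / (√0.00066) = 0.02605.
Try y = 0.161 m: A R^(2/3) = 0.01318 — too small.
Try y = 0.268 m: A R^(2/3) = 0.03482 — too large.
Try y = 0.229 m: A R^(2/3) = 0.02605 — close enough.

y_n = 0.229 m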